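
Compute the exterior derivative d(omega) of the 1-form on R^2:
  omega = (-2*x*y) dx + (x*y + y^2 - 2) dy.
d(omega) = (2*x + y) dx ∧ dy

For a 1-form omega = sum_i f_i dx_i, the exterior derivative is
  d(omega) = sum_{i < j} (∂f_j/∂x_i - ∂f_i/∂x_j) dx_i ∧ dx_j.
  coefficient of dx ∧ dy: ∂f_2/∂x - ∂f_1/∂y = ∂(x*y + y^2 - 2)/∂x - ∂(-2*x*y)/∂y = 2*x + y
Assembling: d(omega) = (2*x + y) dx ∧ dy.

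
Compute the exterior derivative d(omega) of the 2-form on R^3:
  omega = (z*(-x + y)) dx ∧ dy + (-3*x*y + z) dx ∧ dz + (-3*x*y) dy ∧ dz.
d(omega) = (2*x - 2*y) dx ∧ dy ∧ dz

For a 2-form omega = sum_{i<j} g_{ij} dx_i ∧ dx_j, the exterior derivative is
  d(omega) = sum_{i<j} d(g_{ij}) ∧ dx_i ∧ dx_j = sum_{i<j, k} (∂g_{ij}/∂x_k) dx_k ∧ dx_i ∧ dx_j.
Expand each term, using dx_k ∧ dx_i ∧ dx_j = sgn(permutation) dx_{(a)} ∧ dx_{(b)} ∧ dx_{(c)} with (a < b < c) sorted:
  d(z*(-x + y)) includes (∂/∂z)(z*(-x + y)) dz = (-x + y) dz, which multiplied by dx ∧ dy gives (-x + y) dx ∧ dy ∧ dz
  d(-3*x*y + z) includes (∂/∂y)(-3*x*y + z) dy = (-3*x) dy, which multiplied by dx ∧ dz gives (3*x) dx ∧ dy ∧ dz
  d(-3*x*y) includes (∂/∂x)(-3*x*y) dx = (-3*y) dx, which multiplied by dy ∧ dz gives (-3*y) dx ∧ dy ∧ dz
Collecting like 3-forms: d(omega) = (2*x - 2*y) dx ∧ dy ∧ dz.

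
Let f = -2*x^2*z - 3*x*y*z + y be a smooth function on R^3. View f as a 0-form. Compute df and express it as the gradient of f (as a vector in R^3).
df = (z*(-4*x - 3*y)) dx + (-3*x*z + 1) dy + (x*(-2*x - 3*y)) dz; grad f = (z*(-4*x - 3*y), -3*x*z + 1, x*(-2*x - 3*y))

For a 0-form f, d f = (∂f/∂x) dx + (∂f/∂y) dy + (∂f/∂z) dz. The components of the vector representation are exactly the entries of grad f in Cartesian coordinates:
  ∂f/∂x = z*(-4*x - 3*y)
  ∂f/∂y = -3*x*z + 1
  ∂f/∂z = x*(-2*x - 3*y).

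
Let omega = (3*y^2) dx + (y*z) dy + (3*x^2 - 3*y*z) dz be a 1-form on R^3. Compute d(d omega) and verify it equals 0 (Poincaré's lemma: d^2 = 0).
d(d omega) = 0

Step 1: d omega = sum_{i<j} (∂f_j/∂x_i - ∂f_i/∂x_j) dx_i ∧ dx_j:
  coeff of dx ∧ dy: -6*y
  coeff of dx ∧ dz: 6*x
  coeff of dy ∧ dz: -y - 3*z
Step 2: Apply d again to each 2-form coefficient. The only possible 3-form in R^3 is dx ∧ dy ∧ dz, with coefficient
  ∂(coeff of dy∧dz)/∂x - ∂(coeff of dx∧dz)/∂y + ∂(coeff of dx∧dy)/∂z
  = ∂/∂x (-y - 3*z) - ∂/∂y (6*x) + ∂/∂z (-6*y).
Each of these terms simplifies to sums of mixed partials that cancel in pairs. The result is 0 (by equality of mixed partials for smooth functions — Schwarz / Clairaut).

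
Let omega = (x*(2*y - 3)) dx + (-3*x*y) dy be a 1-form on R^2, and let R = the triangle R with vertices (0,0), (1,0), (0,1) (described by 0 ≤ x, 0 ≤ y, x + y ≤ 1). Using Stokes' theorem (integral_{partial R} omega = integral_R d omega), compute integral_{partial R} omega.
integral_(partial R) omega = -5/6

Stokes: integral_partial_R omega = integral_R d omega with d omega = (∂Q/∂x - ∂P/∂y) dx ∧ dy.
  ∂Q/∂x = -3*y
  ∂P/∂y = 2*x
  integrand = ∂Q/∂x - ∂P/∂y = -2*x - 3*y.
Integrating over R: integral_0^1 integral_0^{1-x} (-2*x - 3*y) dy dx = -5/6.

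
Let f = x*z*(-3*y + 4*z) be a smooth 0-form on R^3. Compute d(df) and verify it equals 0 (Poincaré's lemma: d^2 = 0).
d(df) = 0

Step 1: df = sum_i (∂f/∂x_i) dx_i = (z*(-3*y + 4*z)) dx + (-3*x*z) dy + (x*(-3*y + 8*z)) dz.
Step 2: Apply d again. Using the 1-form formula, the coefficient of dx ∧ dy in d(df) is ∂^2 f/∂x ∂y - ∂^2 f/∂y ∂x = (-3*z) - (-3*z) = 0 (equality of mixed partials for smooth f).
Similarly for dx ∧ dz and dy ∧ dz — all coefficients vanish. So d(df) = 0.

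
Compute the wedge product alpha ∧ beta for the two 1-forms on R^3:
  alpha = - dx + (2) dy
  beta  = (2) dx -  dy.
alpha ∧ beta = (-3) dx ∧ dy

Distribute the wedge, using dx_i ∧ dx_j = -dx_j ∧ dx_i and dx_i ∧ dx_i = 0. For each pair (i, j) with i < j, the coefficient of dx_i ∧ dx_j in alpha ∧ beta is (alpha_i * beta_j - alpha_j * beta_i). Collecting: alpha ∧ beta = (-3) dx ∧ dy.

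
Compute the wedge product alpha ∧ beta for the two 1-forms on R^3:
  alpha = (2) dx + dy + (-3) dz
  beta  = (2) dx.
alpha ∧ beta = (-2) dx ∧ dy + (6) dx ∧ dz

Distribute the wedge, using dx_i ∧ dx_j = -dx_j ∧ dx_i and dx_i ∧ dx_i = 0. For each pair (i, j) with i < j, the coefficient of dx_i ∧ dx_j in alpha ∧ beta is (alpha_i * beta_j - alpha_j * beta_i). Collecting: alpha ∧ beta = (-2) dx ∧ dy + (6) dx ∧ dz.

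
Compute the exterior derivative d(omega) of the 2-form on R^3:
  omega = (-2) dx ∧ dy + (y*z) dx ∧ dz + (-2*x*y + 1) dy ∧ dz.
d(omega) = (-2*y - z) dx ∧ dy ∧ dz

For a 2-form omega = sum_{i<j} g_{ij} dx_i ∧ dx_j, the exterior derivative is
  d(omega) = sum_{i<j} d(g_{ij}) ∧ dx_i ∧ dx_j = sum_{i<j, k} (∂g_{ij}/∂x_k) dx_k ∧ dx_i ∧ dx_j.
Expand each term, using dx_k ∧ dx_i ∧ dx_j = sgn(permutation) dx_{(a)} ∧ dx_{(b)} ∧ dx_{(c)} with (a < b < c) sorted:
  d(y*z) includes (∂/∂y)(y*z) dy = (z) dy, which multiplied by dx ∧ dz gives (-z) dx ∧ dy ∧ dz
  d(-2*x*y + 1) includes (∂/∂x)(-2*x*y + 1) dx = (-2*y) dx, which multiplied by dy ∧ dz gives (-2*y) dx ∧ dy ∧ dz
Collecting like 3-forms: d(omega) = (-2*y - z) dx ∧ dy ∧ dz.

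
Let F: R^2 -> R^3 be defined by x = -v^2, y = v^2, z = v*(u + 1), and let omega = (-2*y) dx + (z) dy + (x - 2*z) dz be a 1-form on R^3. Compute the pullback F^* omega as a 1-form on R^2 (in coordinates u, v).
F^* omega = (v^2*(-2*u - v - 2)) du + (v*(-2*u^2 + u*v - 4*u + 4*v^2 + v - 2)) dv

Using F^*(f dg) = (f ∘ F) d(g ∘ F), substitute each coordinate x_i by F_i(u, v) in f_i, and replace dx_i by d F_i = (∂F_i/∂u) du + (∂F_i/∂v) dv.
  For the x component: f_1(F) = -2*v^2; d F_1 = (0) du + (-2*v) dv
  For the y component: f_2(F) = v*(u + 1); d F_2 = (0) du + (2*v) dv
  For the z component: f_3(F) = v*(-2*u - v - 2); d F_3 = (v) du + (u + 1) dv
Combining and collecting du, dv coefficients:
  coeff of du: v^2*(-2*u - v - 2)
  coeff of dv: v*(-2*u^2 + u*v - 4*u + 4*v^2 + v - 2)
F^* omega = (v^2*(-2*u - v - 2)) du + (v*(-2*u^2 + u*v - 4*u + 4*v^2 + v - 2)) dv.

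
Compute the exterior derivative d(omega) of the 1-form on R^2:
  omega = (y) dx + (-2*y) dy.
d(omega) = (-1) dx ∧ dy

For a 1-form omega = sum_i f_i dx_i, the exterior derivative is
  d(omega) = sum_{i < j} (∂f_j/∂x_i - ∂f_i/∂x_j) dx_i ∧ dx_j.
  coefficient of dx ∧ dy: ∂f_2/∂x - ∂f_1/∂y = ∂(-2*y)/∂x - ∂(y)/∂y = -1
Assembling: d(omega) = (-1) dx ∧ dy.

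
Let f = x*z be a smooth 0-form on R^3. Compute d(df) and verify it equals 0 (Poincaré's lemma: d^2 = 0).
d(df) = 0

Step 1: df = sum_i (∂f/∂x_i) dx_i = (z) dx + (0) dy + (x) dz.
Step 2: Apply d again. Using the 1-form formula, the coefficient of dx ∧ dy in d(df) is ∂^2 f/∂x ∂y - ∂^2 f/∂y ∂x = (0) - (0) = 0 (equality of mixed partials for smooth f).
Similarly for dx ∧ dz and dy ∧ dz — all coefficients vanish. So d(df) = 0.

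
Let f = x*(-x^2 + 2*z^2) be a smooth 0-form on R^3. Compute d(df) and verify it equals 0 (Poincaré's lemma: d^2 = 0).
d(df) = 0

Step 1: df = sum_i (∂f/∂x_i) dx_i = (-3*x^2 + 2*z^2) dx + (0) dy + (4*x*z) dz.
Step 2: Apply d again. Using the 1-form formula, the coefficient of dx ∧ dy in d(df) is ∂^2 f/∂x ∂y - ∂^2 f/∂y ∂x = (0) - (0) = 0 (equality of mixed partials for smooth f).
Similarly for dx ∧ dz and dy ∧ dz — all coefficients vanish. So d(df) = 0.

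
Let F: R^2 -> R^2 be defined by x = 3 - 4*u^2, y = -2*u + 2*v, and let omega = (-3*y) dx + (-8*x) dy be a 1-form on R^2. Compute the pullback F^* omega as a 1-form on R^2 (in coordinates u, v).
F^* omega = (-112*u^2 + 48*u*v + 48) du + (64*u^2 - 48) dv

Using F^*(f dg) = (f ∘ F) d(g ∘ F), substitute each coordinate x_i by F_i(u, v) in f_i, and replace dx_i by d F_i = (∂F_i/∂u) du + (∂F_i/∂v) dv.
  For the x component: f_1(F) = 6*u - 6*v; d F_1 = (-8*u) du + (0) dv
  For the y component: f_2(F) = 32*u^2 - 24; d F_2 = (-2) du + (2) dv
Combining and collecting du, dv coefficients:
  coeff of du: -112*u^2 + 48*u*v + 48
  coeff of dv: 64*u^2 - 48
F^* omega = (-112*u^2 + 48*u*v + 48) du + (64*u^2 - 48) dv.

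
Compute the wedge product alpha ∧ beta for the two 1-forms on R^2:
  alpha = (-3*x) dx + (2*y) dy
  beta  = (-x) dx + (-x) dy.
alpha ∧ beta = (x*(3*x + 2*y)) dx ∧ dy

Distribute the wedge, using dx_i ∧ dx_j = -dx_j ∧ dx_i and dx_i ∧ dx_i = 0. For each pair (i, j) with i < j, the coefficient of dx_i ∧ dx_j in alpha ∧ beta is (alpha_i * beta_j - alpha_j * beta_i). Collecting: alpha ∧ beta = (x*(3*x + 2*y)) dx ∧ dy.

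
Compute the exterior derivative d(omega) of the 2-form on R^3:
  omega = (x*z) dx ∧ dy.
d(omega) = (x) dx ∧ dy ∧ dz

For a 2-form omega = sum_{i<j} g_{ij} dx_i ∧ dx_j, the exterior derivative is
  d(omega) = sum_{i<j} d(g_{ij}) ∧ dx_i ∧ dx_j = sum_{i<j, k} (∂g_{ij}/∂x_k) dx_k ∧ dx_i ∧ dx_j.
Expand each term, using dx_k ∧ dx_i ∧ dx_j = sgn(permutation) dx_{(a)} ∧ dx_{(b)} ∧ dx_{(c)} with (a < b < c) sorted:
  d(x*z) includes (∂/∂z)(x*z) dz = (x) dz, which multiplied by dx ∧ dy gives (x) dx ∧ dy ∧ dz
Collecting like 3-forms: d(omega) = (x) dx ∧ dy ∧ dz.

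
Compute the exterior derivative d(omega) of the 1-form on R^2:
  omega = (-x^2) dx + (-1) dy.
d(omega) = 0

For a 1-form omega = sum_i f_i dx_i, the exterior derivative is
  d(omega) = sum_{i < j} (∂f_j/∂x_i - ∂f_i/∂x_j) dx_i ∧ dx_j.

Assembling: d(omega) = 0.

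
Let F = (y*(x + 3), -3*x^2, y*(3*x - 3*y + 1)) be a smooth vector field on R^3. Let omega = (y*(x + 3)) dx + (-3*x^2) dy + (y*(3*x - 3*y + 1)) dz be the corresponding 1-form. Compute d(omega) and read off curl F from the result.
d(omega) = (3*x - 6*y + 1) dy ∧ dz + (-3*y) dz ∧ dx + (-7*x - 3) dx ∧ dy; curl F = (3*x - 6*y + 1, -3*y, -7*x - 3)

d omega = sum_{i<j} (∂f_j/∂x_i - ∂f_i/∂x_j) dx_i ∧ dx_j. Under the identification (dy ∧ dz, dz ∧ dx, dx ∧ dy) ↔ (e_x, e_y, e_z), the coefficients are exactly the components of curl F. Compute:
  ∂R/∂y - ∂Q/∂z = (3*x - 6*y + 1) - (0) = 3*x - 6*y + 1
  ∂P/∂z - ∂R/∂x = (0) - (3*y) = -3*y
  ∂Q/∂x - ∂P/∂y = (-6*x) - (x + 3) = -7*x - 3.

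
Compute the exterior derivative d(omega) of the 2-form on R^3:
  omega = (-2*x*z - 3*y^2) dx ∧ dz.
d(omega) = (6*y) dx ∧ dy ∧ dz

For a 2-form omega = sum_{i<j} g_{ij} dx_i ∧ dx_j, the exterior derivative is
  d(omega) = sum_{i<j} d(g_{ij}) ∧ dx_i ∧ dx_j = sum_{i<j, k} (∂g_{ij}/∂x_k) dx_k ∧ dx_i ∧ dx_j.
Expand each term, using dx_k ∧ dx_i ∧ dx_j = sgn(permutation) dx_{(a)} ∧ dx_{(b)} ∧ dx_{(c)} with (a < b < c) sorted:
  d(-2*x*z - 3*y^2) includes (∂/∂y)(-2*x*z - 3*y^2) dy = (-6*y) dy, which multiplied by dx ∧ dz gives (6*y) dx ∧ dy ∧ dz
Collecting like 3-forms: d(omega) = (6*y) dx ∧ dy ∧ dz.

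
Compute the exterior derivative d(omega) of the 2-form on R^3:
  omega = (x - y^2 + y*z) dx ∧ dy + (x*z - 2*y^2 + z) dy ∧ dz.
d(omega) = (y + z) dx ∧ dy ∧ dz

For a 2-form omega = sum_{i<j} g_{ij} dx_i ∧ dx_j, the exterior derivative is
  d(omega) = sum_{i<j} d(g_{ij}) ∧ dx_i ∧ dx_j = sum_{i<j, k} (∂g_{ij}/∂x_k) dx_k ∧ dx_i ∧ dx_j.
Expand each term, using dx_k ∧ dx_i ∧ dx_j = sgn(permutation) dx_{(a)} ∧ dx_{(b)} ∧ dx_{(c)} with (a < b < c) sorted:
  d(x - y^2 + y*z) includes (∂/∂z)(x - y^2 + y*z) dz = (y) dz, which multiplied by dx ∧ dy gives (y) dx ∧ dy ∧ dz
  d(x*z - 2*y^2 + z) includes (∂/∂x)(x*z - 2*y^2 + z) dx = (z) dx, which multiplied by dy ∧ dz gives (z) dx ∧ dy ∧ dz
Collecting like 3-forms: d(omega) = (y + z) dx ∧ dy ∧ dz.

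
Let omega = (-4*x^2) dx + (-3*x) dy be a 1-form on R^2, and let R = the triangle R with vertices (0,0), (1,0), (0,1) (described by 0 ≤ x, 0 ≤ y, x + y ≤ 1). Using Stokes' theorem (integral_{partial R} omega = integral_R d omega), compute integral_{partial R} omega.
integral_(partial R) omega = -3/2

Stokes: integral_partial_R omega = integral_R d omega with d omega = (∂Q/∂x - ∂P/∂y) dx ∧ dy.
  ∂Q/∂x = -3
  ∂P/∂y = 0
  integrand = ∂Q/∂x - ∂P/∂y = -3.
Integrating over R: integral_0^1 integral_0^{1-x} (-3) dy dx = -3/2.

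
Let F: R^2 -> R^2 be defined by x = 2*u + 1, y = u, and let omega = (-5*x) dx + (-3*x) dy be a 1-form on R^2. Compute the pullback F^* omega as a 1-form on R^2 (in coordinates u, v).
F^* omega = (-26*u - 13) du

Using F^*(f dg) = (f ∘ F) d(g ∘ F), substitute each coordinate x_i by F_i(u, v) in f_i, and replace dx_i by d F_i = (∂F_i/∂u) du + (∂F_i/∂v) dv.
  For the x component: f_1(F) = -10*u - 5; d F_1 = (2) du + (0) dv
  For the y component: f_2(F) = -6*u - 3; d F_2 = (1) du + (0) dv
Combining and collecting du, dv coefficients:
  coeff of du: -26*u - 13
  coeff of dv: 0
F^* omega = (-26*u - 13) du.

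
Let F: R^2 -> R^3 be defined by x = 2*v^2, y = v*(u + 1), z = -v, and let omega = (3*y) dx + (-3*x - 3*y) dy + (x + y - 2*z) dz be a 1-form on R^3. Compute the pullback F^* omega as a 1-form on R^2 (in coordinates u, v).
F^* omega = (3*v^2*(-u - 2*v - 1)) du + (v*(-3*u^2 + 6*u*v - 7*u + 4*v - 6)) dv

Using F^*(f dg) = (f ∘ F) d(g ∘ F), substitute each coordinate x_i by F_i(u, v) in f_i, and replace dx_i by d F_i = (∂F_i/∂u) du + (∂F_i/∂v) dv.
  For the x component: f_1(F) = 3*v*(u + 1); d F_1 = (0) du + (4*v) dv
  For the y component: f_2(F) = 3*v*(-u - 2*v - 1); d F_2 = (v) du + (u + 1) dv
  For the z component: f_3(F) = v*(u + 2*v + 3); d F_3 = (0) du + (-1) dv
Combining and collecting du, dv coefficients:
  coeff of du: 3*v^2*(-u - 2*v - 1)
  coeff of dv: v*(-3*u^2 + 6*u*v - 7*u + 4*v - 6)
F^* omega = (3*v^2*(-u - 2*v - 1)) du + (v*(-3*u^2 + 6*u*v - 7*u + 4*v - 6)) dv.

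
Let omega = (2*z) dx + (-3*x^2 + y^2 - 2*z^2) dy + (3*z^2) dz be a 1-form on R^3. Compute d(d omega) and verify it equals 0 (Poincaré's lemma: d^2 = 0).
d(d omega) = 0

Step 1: d omega = sum_{i<j} (∂f_j/∂x_i - ∂f_i/∂x_j) dx_i ∧ dx_j:
  coeff of dx ∧ dy: -6*x
  coeff of dx ∧ dz: -2
  coeff of dy ∧ dz: 4*z
Step 2: Apply d again to each 2-form coefficient. The only possible 3-form in R^3 is dx ∧ dy ∧ dz, with coefficient
  ∂(coeff of dy∧dz)/∂x - ∂(coeff of dx∧dz)/∂y + ∂(coeff of dx∧dy)/∂z
  = ∂/∂x (4*z) - ∂/∂y (-2) + ∂/∂z (-6*x).
Each of these terms simplifies to sums of mixed partials that cancel in pairs. The result is 0 (by equality of mixed partials for smooth functions — Schwarz / Clairaut).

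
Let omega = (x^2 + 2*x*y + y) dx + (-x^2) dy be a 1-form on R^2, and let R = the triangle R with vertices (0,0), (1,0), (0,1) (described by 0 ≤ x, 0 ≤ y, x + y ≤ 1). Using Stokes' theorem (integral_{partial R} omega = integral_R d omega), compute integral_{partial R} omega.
integral_(partial R) omega = -7/6

Stokes: integral_partial_R omega = integral_R d omega with d omega = (∂Q/∂x - ∂P/∂y) dx ∧ dy.
  ∂Q/∂x = -2*x
  ∂P/∂y = 2*x + 1
  integrand = ∂Q/∂x - ∂P/∂y = -4*x - 1.
Integrating over R: integral_0^1 integral_0^{1-x} (-4*x - 1) dy dx = -7/6.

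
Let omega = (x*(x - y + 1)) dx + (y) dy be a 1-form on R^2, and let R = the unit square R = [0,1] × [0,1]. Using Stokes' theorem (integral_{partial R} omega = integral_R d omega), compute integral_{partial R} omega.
integral_(partial R) omega = 1/2

Stokes: integral_partial_R omega = integral_R d omega with d omega = (∂Q/∂x - ∂P/∂y) dx ∧ dy.
  ∂Q/∂x = 0
  ∂P/∂y = -x
  integrand = ∂Q/∂x - ∂P/∂y = x.
Integrating over R: integral_0^1 integral_0^1 (x) dx dy = 1/2.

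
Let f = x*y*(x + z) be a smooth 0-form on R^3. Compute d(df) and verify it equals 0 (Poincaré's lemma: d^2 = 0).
d(df) = 0

Step 1: df = sum_i (∂f/∂x_i) dx_i = (y*(2*x + z)) dx + (x*(x + z)) dy + (x*y) dz.
Step 2: Apply d again. Using the 1-form formula, the coefficient of dx ∧ dy in d(df) is ∂^2 f/∂x ∂y - ∂^2 f/∂y ∂x = (2*x + z) - (2*x + z) = 0 (equality of mixed partials for smooth f).
Similarly for dx ∧ dz and dy ∧ dz — all coefficients vanish. So d(df) = 0.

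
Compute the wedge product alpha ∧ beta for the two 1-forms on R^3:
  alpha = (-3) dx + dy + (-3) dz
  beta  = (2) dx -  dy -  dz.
alpha ∧ beta = (1) dx ∧ dy + (9) dx ∧ dz + (-4) dy ∧ dz

Distribute the wedge, using dx_i ∧ dx_j = -dx_j ∧ dx_i and dx_i ∧ dx_i = 0. For each pair (i, j) with i < j, the coefficient of dx_i ∧ dx_j in alpha ∧ beta is (alpha_i * beta_j - alpha_j * beta_i). Collecting: alpha ∧ beta = (1) dx ∧ dy + (9) dx ∧ dz + (-4) dy ∧ dz.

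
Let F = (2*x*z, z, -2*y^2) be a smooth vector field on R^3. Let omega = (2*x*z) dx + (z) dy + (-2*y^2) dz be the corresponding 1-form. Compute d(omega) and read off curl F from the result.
d(omega) = (-4*y - 1) dy ∧ dz + (2*x) dz ∧ dx + (0) dx ∧ dy; curl F = (-4*y - 1, 2*x, 0)

d omega = sum_{i<j} (∂f_j/∂x_i - ∂f_i/∂x_j) dx_i ∧ dx_j. Under the identification (dy ∧ dz, dz ∧ dx, dx ∧ dy) ↔ (e_x, e_y, e_z), the coefficients are exactly the components of curl F. Compute:
  ∂R/∂y - ∂Q/∂z = (-4*y) - (1) = -4*y - 1
  ∂P/∂z - ∂R/∂x = (2*x) - (0) = 2*x
  ∂Q/∂x - ∂P/∂y = (0) - (0) = 0.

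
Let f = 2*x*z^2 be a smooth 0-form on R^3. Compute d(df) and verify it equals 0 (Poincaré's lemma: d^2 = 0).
d(df) = 0

Step 1: df = sum_i (∂f/∂x_i) dx_i = (2*z^2) dx + (0) dy + (4*x*z) dz.
Step 2: Apply d again. Using the 1-form formula, the coefficient of dx ∧ dy in d(df) is ∂^2 f/∂x ∂y - ∂^2 f/∂y ∂x = (0) - (0) = 0 (equality of mixed partials for smooth f).
Similarly for dx ∧ dz and dy ∧ dz — all coefficients vanish. So d(df) = 0.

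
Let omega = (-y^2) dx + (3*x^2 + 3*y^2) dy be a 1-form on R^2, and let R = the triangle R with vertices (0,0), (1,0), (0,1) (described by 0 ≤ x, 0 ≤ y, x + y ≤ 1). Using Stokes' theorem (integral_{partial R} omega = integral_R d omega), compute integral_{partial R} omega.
integral_(partial R) omega = 4/3

Stokes: integral_partial_R omega = integral_R d omega with d omega = (∂Q/∂x - ∂P/∂y) dx ∧ dy.
  ∂Q/∂x = 6*x
  ∂P/∂y = -2*y
  integrand = ∂Q/∂x - ∂P/∂y = 6*x + 2*y.
Integrating over R: integral_0^1 integral_0^{1-x} (6*x + 2*y) dy dx = 4/3.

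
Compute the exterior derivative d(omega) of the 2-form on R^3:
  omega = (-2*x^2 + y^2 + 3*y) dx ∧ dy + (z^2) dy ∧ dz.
d(omega) = 0

For a 2-form omega = sum_{i<j} g_{ij} dx_i ∧ dx_j, the exterior derivative is
  d(omega) = sum_{i<j} d(g_{ij}) ∧ dx_i ∧ dx_j = sum_{i<j, k} (∂g_{ij}/∂x_k) dx_k ∧ dx_i ∧ dx_j.
Expand each term, using dx_k ∧ dx_i ∧ dx_j = sgn(permutation) dx_{(a)} ∧ dx_{(b)} ∧ dx_{(c)} with (a < b < c) sorted:

Collecting like 3-forms: d(omega) = 0.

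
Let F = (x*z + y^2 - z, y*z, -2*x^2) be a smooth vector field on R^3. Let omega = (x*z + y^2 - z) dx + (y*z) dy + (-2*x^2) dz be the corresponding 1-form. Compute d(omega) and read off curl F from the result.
d(omega) = (-y) dy ∧ dz + (5*x - 1) dz ∧ dx + (-2*y) dx ∧ dy; curl F = (-y, 5*x - 1, -2*y)

d omega = sum_{i<j} (∂f_j/∂x_i - ∂f_i/∂x_j) dx_i ∧ dx_j. Under the identification (dy ∧ dz, dz ∧ dx, dx ∧ dy) ↔ (e_x, e_y, e_z), the coefficients are exactly the components of curl F. Compute:
  ∂R/∂y - ∂Q/∂z = (0) - (y) = -y
  ∂P/∂z - ∂R/∂x = (x - 1) - (-4*x) = 5*x - 1
  ∂Q/∂x - ∂P/∂y = (0) - (2*y) = -2*y.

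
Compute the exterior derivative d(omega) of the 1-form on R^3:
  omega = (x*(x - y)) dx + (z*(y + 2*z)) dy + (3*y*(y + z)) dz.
d(omega) = (x) dx ∧ dy + (5*y - z) dy ∧ dz

For a 1-form omega = sum_i f_i dx_i, the exterior derivative is
  d(omega) = sum_{i < j} (∂f_j/∂x_i - ∂f_i/∂x_j) dx_i ∧ dx_j.
  coefficient of dx ∧ dy: ∂f_2/∂x - ∂f_1/∂y = ∂(z*(y + 2*z))/∂x - ∂(x*(x - y))/∂y = x
  coefficient of dy ∧ dz: ∂f_3/∂y - ∂f_2/∂z = ∂(3*y*(y + z))/∂y - ∂(z*(y + 2*z))/∂z = 5*y - z
Assembling: d(omega) = (x) dx ∧ dy + (5*y - z) dy ∧ dz.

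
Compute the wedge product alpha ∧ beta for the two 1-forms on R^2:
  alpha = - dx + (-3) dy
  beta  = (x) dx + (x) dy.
alpha ∧ beta = (2*x) dx ∧ dy

Distribute the wedge, using dx_i ∧ dx_j = -dx_j ∧ dx_i and dx_i ∧ dx_i = 0. For each pair (i, j) with i < j, the coefficient of dx_i ∧ dx_j in alpha ∧ beta is (alpha_i * beta_j - alpha_j * beta_i). Collecting: alpha ∧ beta = (2*x) dx ∧ dy.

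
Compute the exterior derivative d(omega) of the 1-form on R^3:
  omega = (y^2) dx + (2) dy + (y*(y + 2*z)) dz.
d(omega) = (-2*y) dx ∧ dy + (2*y + 2*z) dy ∧ dz

For a 1-form omega = sum_i f_i dx_i, the exterior derivative is
  d(omega) = sum_{i < j} (∂f_j/∂x_i - ∂f_i/∂x_j) dx_i ∧ dx_j.
  coefficient of dx ∧ dy: ∂f_2/∂x - ∂f_1/∂y = ∂(2)/∂x - ∂(y^2)/∂y = -2*y
  coefficient of dy ∧ dz: ∂f_3/∂y - ∂f_2/∂z = ∂(y*(y + 2*z))/∂y - ∂(2)/∂z = 2*y + 2*z
Assembling: d(omega) = (-2*y) dx ∧ dy + (2*y + 2*z) dy ∧ dz.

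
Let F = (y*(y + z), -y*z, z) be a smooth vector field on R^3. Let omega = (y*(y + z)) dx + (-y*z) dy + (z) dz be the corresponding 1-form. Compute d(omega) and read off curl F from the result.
d(omega) = (y) dy ∧ dz + (y) dz ∧ dx + (-2*y - z) dx ∧ dy; curl F = (y, y, -2*y - z)

d omega = sum_{i<j} (∂f_j/∂x_i - ∂f_i/∂x_j) dx_i ∧ dx_j. Under the identification (dy ∧ dz, dz ∧ dx, dx ∧ dy) ↔ (e_x, e_y, e_z), the coefficients are exactly the components of curl F. Compute:
  ∂R/∂y - ∂Q/∂z = (0) - (-y) = y
  ∂P/∂z - ∂R/∂x = (y) - (0) = y
  ∂Q/∂x - ∂P/∂y = (0) - (2*y + z) = -2*y - z.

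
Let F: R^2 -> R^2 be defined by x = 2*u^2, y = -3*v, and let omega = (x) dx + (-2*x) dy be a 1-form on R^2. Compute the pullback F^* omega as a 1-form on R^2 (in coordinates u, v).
F^* omega = (8*u^3) du + (12*u^2) dv

Using F^*(f dg) = (f ∘ F) d(g ∘ F), substitute each coordinate x_i by F_i(u, v) in f_i, and replace dx_i by d F_i = (∂F_i/∂u) du + (∂F_i/∂v) dv.
  For the x component: f_1(F) = 2*u^2; d F_1 = (4*u) du + (0) dv
  For the y component: f_2(F) = -4*u^2; d F_2 = (0) du + (-3) dv
Combining and collecting du, dv coefficients:
  coeff of du: 8*u^3
  coeff of dv: 12*u^2
F^* omega = (8*u^3) du + (12*u^2) dv.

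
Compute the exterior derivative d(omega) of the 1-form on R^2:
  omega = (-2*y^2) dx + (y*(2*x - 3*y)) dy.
d(omega) = (6*y) dx ∧ dy

For a 1-form omega = sum_i f_i dx_i, the exterior derivative is
  d(omega) = sum_{i < j} (∂f_j/∂x_i - ∂f_i/∂x_j) dx_i ∧ dx_j.
  coefficient of dx ∧ dy: ∂f_2/∂x - ∂f_1/∂y = ∂(y*(2*x - 3*y))/∂x - ∂(-2*y^2)/∂y = 6*y
Assembling: d(omega) = (6*y) dx ∧ dy.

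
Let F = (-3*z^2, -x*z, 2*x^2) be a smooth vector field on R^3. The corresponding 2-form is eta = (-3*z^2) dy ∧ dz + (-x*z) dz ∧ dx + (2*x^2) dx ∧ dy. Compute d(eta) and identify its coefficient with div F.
d(eta) = (0) dx ∧ dy ∧ dz; div F = 0

For a 2-form in R^3 of the form above, applying d gives a 3-form with coefficient ∂P/∂x + ∂Q/∂y + ∂R/∂z:
  ∂P/∂x = 0
  ∂Q/∂y = 0
  ∂R/∂z = 0
Sum = 0, which is exactly div F.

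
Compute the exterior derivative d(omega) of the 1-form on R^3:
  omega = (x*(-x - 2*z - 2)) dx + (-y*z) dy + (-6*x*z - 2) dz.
d(omega) = (2*x - 6*z) dx ∧ dz + (y) dy ∧ dz

For a 1-form omega = sum_i f_i dx_i, the exterior derivative is
  d(omega) = sum_{i < j} (∂f_j/∂x_i - ∂f_i/∂x_j) dx_i ∧ dx_j.
  coefficient of dx ∧ dz: ∂f_3/∂x - ∂f_1/∂z = ∂(-6*x*z - 2)/∂x - ∂(x*(-x - 2*z - 2))/∂z = 2*x - 6*z
  coefficient of dy ∧ dz: ∂f_3/∂y - ∂f_2/∂z = ∂(-6*x*z - 2)/∂y - ∂(-y*z)/∂z = y
Assembling: d(omega) = (2*x - 6*z) dx ∧ dz + (y) dy ∧ dz.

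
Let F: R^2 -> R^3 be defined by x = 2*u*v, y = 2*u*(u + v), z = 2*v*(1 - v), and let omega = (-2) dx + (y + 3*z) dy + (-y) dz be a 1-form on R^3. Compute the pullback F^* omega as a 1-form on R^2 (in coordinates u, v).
F^* omega = (8*u^3 + 12*u^2*v - 20*u*v^2 + 24*u*v - 12*v^3 + 12*v^2 - 4*v) du + (4*u*(u^2 + 3*u*v - u - v^2 + 2*v - 1)) dv

Using F^*(f dg) = (f ∘ F) d(g ∘ F), substitute each coordinate x_i by F_i(u, v) in f_i, and replace dx_i by d F_i = (∂F_i/∂u) du + (∂F_i/∂v) dv.
  For the x component: f_1(F) = -2; d F_1 = (2*v) du + (2*u) dv
  For the y component: f_2(F) = 2*u^2 + 2*u*v - 6*v^2 + 6*v; d F_2 = (4*u + 2*v) du + (2*u) dv
  For the z component: f_3(F) = 2*u*(-u - v); d F_3 = (0) du + (2 - 4*v) dv
Combining and collecting du, dv coefficients:
  coeff of du: 8*u^3 + 12*u^2*v - 20*u*v^2 + 24*u*v - 12*v^3 + 12*v^2 - 4*v
  coeff of dv: 4*u*(u^2 + 3*u*v - u - v^2 + 2*v - 1)
F^* omega = (8*u^3 + 12*u^2*v - 20*u*v^2 + 24*u*v - 12*v^3 + 12*v^2 - 4*v) du + (4*u*(u^2 + 3*u*v - u - v^2 + 2*v - 1)) dv.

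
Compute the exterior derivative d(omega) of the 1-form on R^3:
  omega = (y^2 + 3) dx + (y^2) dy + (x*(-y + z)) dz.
d(omega) = (-2*y) dx ∧ dy + (-y + z) dx ∧ dz + (-x) dy ∧ dz

For a 1-form omega = sum_i f_i dx_i, the exterior derivative is
  d(omega) = sum_{i < j} (∂f_j/∂x_i - ∂f_i/∂x_j) dx_i ∧ dx_j.
  coefficient of dx ∧ dy: ∂f_2/∂x - ∂f_1/∂y = ∂(y^2)/∂x - ∂(y^2 + 3)/∂y = -2*y
  coefficient of dx ∧ dz: ∂f_3/∂x - ∂f_1/∂z = ∂(x*(-y + z))/∂x - ∂(y^2 + 3)/∂z = -y + z
  coefficient of dy ∧ dz: ∂f_3/∂y - ∂f_2/∂z = ∂(x*(-y + z))/∂y - ∂(y^2)/∂z = -x
Assembling: d(omega) = (-2*y) dx ∧ dy + (-y + z) dx ∧ dz + (-x) dy ∧ dz.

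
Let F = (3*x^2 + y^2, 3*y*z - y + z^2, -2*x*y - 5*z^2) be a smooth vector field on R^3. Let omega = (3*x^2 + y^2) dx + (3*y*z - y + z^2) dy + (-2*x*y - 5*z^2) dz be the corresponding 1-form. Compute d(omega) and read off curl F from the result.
d(omega) = (-2*x - 3*y - 2*z) dy ∧ dz + (2*y) dz ∧ dx + (-2*y) dx ∧ dy; curl F = (-2*x - 3*y - 2*z, 2*y, -2*y)

d omega = sum_{i<j} (∂f_j/∂x_i - ∂f_i/∂x_j) dx_i ∧ dx_j. Under the identification (dy ∧ dz, dz ∧ dx, dx ∧ dy) ↔ (e_x, e_y, e_z), the coefficients are exactly the components of curl F. Compute:
  ∂R/∂y - ∂Q/∂z = (-2*x) - (3*y + 2*z) = -2*x - 3*y - 2*z
  ∂P/∂z - ∂R/∂x = (0) - (-2*y) = 2*y
  ∂Q/∂x - ∂P/∂y = (0) - (2*y) = -2*y.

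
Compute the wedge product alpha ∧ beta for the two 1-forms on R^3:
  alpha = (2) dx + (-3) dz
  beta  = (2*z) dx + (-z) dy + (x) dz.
alpha ∧ beta = (-2*z) dx ∧ dy + (2*x + 6*z) dx ∧ dz + (-3*z) dy ∧ dz

Distribute the wedge, using dx_i ∧ dx_j = -dx_j ∧ dx_i and dx_i ∧ dx_i = 0. For each pair (i, j) with i < j, the coefficient of dx_i ∧ dx_j in alpha ∧ beta is (alpha_i * beta_j - alpha_j * beta_i). Collecting: alpha ∧ beta = (-2*z) dx ∧ dy + (2*x + 6*z) dx ∧ dz + (-3*z) dy ∧ dz.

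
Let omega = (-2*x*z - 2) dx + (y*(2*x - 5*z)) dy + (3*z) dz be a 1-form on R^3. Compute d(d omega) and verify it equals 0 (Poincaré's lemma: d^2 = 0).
d(d omega) = 0

Step 1: d omega = sum_{i<j} (∂f_j/∂x_i - ∂f_i/∂x_j) dx_i ∧ dx_j:
  coeff of dx ∧ dy: 2*y
  coeff of dx ∧ dz: 2*x
  coeff of dy ∧ dz: 5*y
Step 2: Apply d again to each 2-form coefficient. The only possible 3-form in R^3 is dx ∧ dy ∧ dz, with coefficient
  ∂(coeff of dy∧dz)/∂x - ∂(coeff of dx∧dz)/∂y + ∂(coeff of dx∧dy)/∂z
  = ∂/∂x (5*y) - ∂/∂y (2*x) + ∂/∂z (2*y).
Each of these terms simplifies to sums of mixed partials that cancel in pairs. The result is 0 (by equality of mixed partials for smooth functions — Schwarz / Clairaut).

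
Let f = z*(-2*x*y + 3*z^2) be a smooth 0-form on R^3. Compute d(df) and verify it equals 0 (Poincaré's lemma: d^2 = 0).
d(df) = 0

Step 1: df = sum_i (∂f/∂x_i) dx_i = (-2*y*z) dx + (-2*x*z) dy + (-2*x*y + 9*z^2) dz.
Step 2: Apply d again. Using the 1-form formula, the coefficient of dx ∧ dy in d(df) is ∂^2 f/∂x ∂y - ∂^2 f/∂y ∂x = (-2*z) - (-2*z) = 0 (equality of mixed partials for smooth f).
Similarly for dx ∧ dz and dy ∧ dz — all coefficients vanish. So d(df) = 0.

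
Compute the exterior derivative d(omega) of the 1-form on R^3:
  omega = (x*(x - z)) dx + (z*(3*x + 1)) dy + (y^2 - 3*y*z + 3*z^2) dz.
d(omega) = (3*z) dx ∧ dy + (x) dx ∧ dz + (-3*x + 2*y - 3*z - 1) dy ∧ dz

For a 1-form omega = sum_i f_i dx_i, the exterior derivative is
  d(omega) = sum_{i < j} (∂f_j/∂x_i - ∂f_i/∂x_j) dx_i ∧ dx_j.
  coefficient of dx ∧ dy: ∂f_2/∂x - ∂f_1/∂y = ∂(z*(3*x + 1))/∂x - ∂(x*(x - z))/∂y = 3*z
  coefficient of dx ∧ dz: ∂f_3/∂x - ∂f_1/∂z = ∂(y^2 - 3*y*z + 3*z^2)/∂x - ∂(x*(x - z))/∂z = x
  coefficient of dy ∧ dz: ∂f_3/∂y - ∂f_2/∂z = ∂(y^2 - 3*y*z + 3*z^2)/∂y - ∂(z*(3*x + 1))/∂z = -3*x + 2*y - 3*z - 1
Assembling: d(omega) = (3*z) dx ∧ dy + (x) dx ∧ dz + (-3*x + 2*y - 3*z - 1) dy ∧ dz.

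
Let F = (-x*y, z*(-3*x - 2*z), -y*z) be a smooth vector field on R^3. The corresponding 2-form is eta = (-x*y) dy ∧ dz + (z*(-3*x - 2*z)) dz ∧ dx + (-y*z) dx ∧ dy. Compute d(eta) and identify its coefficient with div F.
d(eta) = (-2*y) dx ∧ dy ∧ dz; div F = -2*y

For a 2-form in R^3 of the form above, applying d gives a 3-form with coefficient ∂P/∂x + ∂Q/∂y + ∂R/∂z:
  ∂P/∂x = -y
  ∂Q/∂y = 0
  ∂R/∂z = -y
Sum = -2*y, which is exactly div F.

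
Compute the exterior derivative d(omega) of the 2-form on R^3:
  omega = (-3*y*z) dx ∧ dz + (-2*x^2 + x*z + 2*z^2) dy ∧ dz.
d(omega) = (-4*x + 4*z) dx ∧ dy ∧ dz

For a 2-form omega = sum_{i<j} g_{ij} dx_i ∧ dx_j, the exterior derivative is
  d(omega) = sum_{i<j} d(g_{ij}) ∧ dx_i ∧ dx_j = sum_{i<j, k} (∂g_{ij}/∂x_k) dx_k ∧ dx_i ∧ dx_j.
Expand each term, using dx_k ∧ dx_i ∧ dx_j = sgn(permutation) dx_{(a)} ∧ dx_{(b)} ∧ dx_{(c)} with (a < b < c) sorted:
  d(-3*y*z) includes (∂/∂y)(-3*y*z) dy = (-3*z) dy, which multiplied by dx ∧ dz gives (3*z) dx ∧ dy ∧ dz
  d(-2*x^2 + x*z + 2*z^2) includes (∂/∂x)(-2*x^2 + x*z + 2*z^2) dx = (-4*x + z) dx, which multiplied by dy ∧ dz gives (-4*x + z) dx ∧ dy ∧ dz
Collecting like 3-forms: d(omega) = (-4*x + 4*z) dx ∧ dy ∧ dz.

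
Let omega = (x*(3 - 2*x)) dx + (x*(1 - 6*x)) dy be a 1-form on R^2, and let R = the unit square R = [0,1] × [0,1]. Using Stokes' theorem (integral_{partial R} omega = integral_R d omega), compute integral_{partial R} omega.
integral_(partial R) omega = -5

Stokes: integral_partial_R omega = integral_R d omega with d omega = (∂Q/∂x - ∂P/∂y) dx ∧ dy.
  ∂Q/∂x = 1 - 12*x
  ∂P/∂y = 0
  integrand = ∂Q/∂x - ∂P/∂y = 1 - 12*x.
Integrating over R: integral_0^1 integral_0^1 (1 - 12*x) dx dy = -5.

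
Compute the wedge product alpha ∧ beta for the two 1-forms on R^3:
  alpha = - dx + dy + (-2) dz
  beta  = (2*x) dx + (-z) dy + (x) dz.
alpha ∧ beta = (-2*x + z) dx ∧ dy + (3*x) dx ∧ dz + (x - 2*z) dy ∧ dz

Distribute the wedge, using dx_i ∧ dx_j = -dx_j ∧ dx_i and dx_i ∧ dx_i = 0. For each pair (i, j) with i < j, the coefficient of dx_i ∧ dx_j in alpha ∧ beta is (alpha_i * beta_j - alpha_j * beta_i). Collecting: alpha ∧ beta = (-2*x + z) dx ∧ dy + (3*x) dx ∧ dz + (x - 2*z) dy ∧ dz.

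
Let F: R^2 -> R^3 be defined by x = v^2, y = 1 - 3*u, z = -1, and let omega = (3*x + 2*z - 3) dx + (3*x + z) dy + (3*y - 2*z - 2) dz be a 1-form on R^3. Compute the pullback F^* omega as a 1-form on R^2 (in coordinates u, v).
F^* omega = (3 - 9*v^2) du + (6*v^3 - 10*v) dv

Using F^*(f dg) = (f ∘ F) d(g ∘ F), substitute each coordinate x_i by F_i(u, v) in f_i, and replace dx_i by d F_i = (∂F_i/∂u) du + (∂F_i/∂v) dv.
  For the x component: f_1(F) = 3*v^2 - 5; d F_1 = (0) du + (2*v) dv
  For the y component: f_2(F) = 3*v^2 - 1; d F_2 = (-3) du + (0) dv
  For the z component: f_3(F) = 3 - 9*u; d F_3 = (0) du + (0) dv
Combining and collecting du, dv coefficients:
  coeff of du: 3 - 9*v^2
  coeff of dv: 6*v^3 - 10*v
F^* omega = (3 - 9*v^2) du + (6*v^3 - 10*v) dv.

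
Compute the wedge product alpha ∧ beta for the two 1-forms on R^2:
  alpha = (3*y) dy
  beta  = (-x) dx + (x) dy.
alpha ∧ beta = (3*x*y) dx ∧ dy

Distribute the wedge, using dx_i ∧ dx_j = -dx_j ∧ dx_i and dx_i ∧ dx_i = 0. For each pair (i, j) with i < j, the coefficient of dx_i ∧ dx_j in alpha ∧ beta is (alpha_i * beta_j - alpha_j * beta_i). Collecting: alpha ∧ beta = (3*x*y) dx ∧ dy.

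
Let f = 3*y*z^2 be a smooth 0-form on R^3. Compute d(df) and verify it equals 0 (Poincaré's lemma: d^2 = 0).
d(df) = 0

Step 1: df = sum_i (∂f/∂x_i) dx_i = (0) dx + (3*z^2) dy + (6*y*z) dz.
Step 2: Apply d again. Using the 1-form formula, the coefficient of dx ∧ dy in d(df) is ∂^2 f/∂x ∂y - ∂^2 f/∂y ∂x = (0) - (0) = 0 (equality of mixed partials for smooth f).
Similarly for dx ∧ dz and dy ∧ dz — all coefficients vanish. So d(df) = 0.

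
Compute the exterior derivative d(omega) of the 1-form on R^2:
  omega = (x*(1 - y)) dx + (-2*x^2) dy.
d(omega) = (-3*x) dx ∧ dy

For a 1-form omega = sum_i f_i dx_i, the exterior derivative is
  d(omega) = sum_{i < j} (∂f_j/∂x_i - ∂f_i/∂x_j) dx_i ∧ dx_j.
  coefficient of dx ∧ dy: ∂f_2/∂x - ∂f_1/∂y = ∂(-2*x^2)/∂x - ∂(x*(1 - y))/∂y = -3*x
Assembling: d(omega) = (-3*x) dx ∧ dy.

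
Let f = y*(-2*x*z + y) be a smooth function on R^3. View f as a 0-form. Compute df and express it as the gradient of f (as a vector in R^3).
df = (-2*y*z) dx + (-2*x*z + 2*y) dy + (-2*x*y) dz; grad f = (-2*y*z, -2*x*z + 2*y, -2*x*y)

For a 0-form f, d f = (∂f/∂x) dx + (∂f/∂y) dy + (∂f/∂z) dz. The components of the vector representation are exactly the entries of grad f in Cartesian coordinates:
  ∂f/∂x = -2*y*z
  ∂f/∂y = -2*x*z + 2*y
  ∂f/∂z = -2*x*y.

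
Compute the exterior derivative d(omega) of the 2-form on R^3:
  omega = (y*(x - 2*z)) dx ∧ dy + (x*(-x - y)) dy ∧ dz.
d(omega) = (-2*x - 3*y) dx ∧ dy ∧ dz

For a 2-form omega = sum_{i<j} g_{ij} dx_i ∧ dx_j, the exterior derivative is
  d(omega) = sum_{i<j} d(g_{ij}) ∧ dx_i ∧ dx_j = sum_{i<j, k} (∂g_{ij}/∂x_k) dx_k ∧ dx_i ∧ dx_j.
Expand each term, using dx_k ∧ dx_i ∧ dx_j = sgn(permutation) dx_{(a)} ∧ dx_{(b)} ∧ dx_{(c)} with (a < b < c) sorted:
  d(y*(x - 2*z)) includes (∂/∂z)(y*(x - 2*z)) dz = (-2*y) dz, which multiplied by dx ∧ dy gives (-2*y) dx ∧ dy ∧ dz
  d(x*(-x - y)) includes (∂/∂x)(x*(-x - y)) dx = (-2*x - y) dx, which multiplied by dy ∧ dz gives (-2*x - y) dx ∧ dy ∧ dz
Collecting like 3-forms: d(omega) = (-2*x - 3*y) dx ∧ dy ∧ dz.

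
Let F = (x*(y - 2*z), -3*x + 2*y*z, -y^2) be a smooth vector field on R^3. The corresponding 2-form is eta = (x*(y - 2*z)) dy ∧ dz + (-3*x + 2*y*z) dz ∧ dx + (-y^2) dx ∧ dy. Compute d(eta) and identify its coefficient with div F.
d(eta) = (y) dx ∧ dy ∧ dz; div F = y

For a 2-form in R^3 of the form above, applying d gives a 3-form with coefficient ∂P/∂x + ∂Q/∂y + ∂R/∂z:
  ∂P/∂x = y - 2*z
  ∂Q/∂y = 2*z
  ∂R/∂z = 0
Sum = y, which is exactly div F.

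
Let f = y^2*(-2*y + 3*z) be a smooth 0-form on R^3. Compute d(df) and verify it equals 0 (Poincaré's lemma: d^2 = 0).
d(df) = 0

Step 1: df = sum_i (∂f/∂x_i) dx_i = (0) dx + (6*y*(-y + z)) dy + (3*y^2) dz.
Step 2: Apply d again. Using the 1-form formula, the coefficient of dx ∧ dy in d(df) is ∂^2 f/∂x ∂y - ∂^2 f/∂y ∂x = (0) - (0) = 0 (equality of mixed partials for smooth f).
Similarly for dx ∧ dz and dy ∧ dz — all coefficients vanish. So d(df) = 0.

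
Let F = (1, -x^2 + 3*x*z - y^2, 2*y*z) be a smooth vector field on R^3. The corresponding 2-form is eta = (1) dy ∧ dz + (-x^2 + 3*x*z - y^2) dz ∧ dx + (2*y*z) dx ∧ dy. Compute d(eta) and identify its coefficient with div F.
d(eta) = (0) dx ∧ dy ∧ dz; div F = 0

For a 2-form in R^3 of the form above, applying d gives a 3-form with coefficient ∂P/∂x + ∂Q/∂y + ∂R/∂z:
  ∂P/∂x = 0
  ∂Q/∂y = -2*y
  ∂R/∂z = 2*y
Sum = 0, which is exactly div F.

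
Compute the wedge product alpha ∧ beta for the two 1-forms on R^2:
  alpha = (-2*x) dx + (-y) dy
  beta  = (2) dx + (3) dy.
alpha ∧ beta = (-6*x + 2*y) dx ∧ dy

Distribute the wedge, using dx_i ∧ dx_j = -dx_j ∧ dx_i and dx_i ∧ dx_i = 0. For each pair (i, j) with i < j, the coefficient of dx_i ∧ dx_j in alpha ∧ beta is (alpha_i * beta_j - alpha_j * beta_i). Collecting: alpha ∧ beta = (-6*x + 2*y) dx ∧ dy.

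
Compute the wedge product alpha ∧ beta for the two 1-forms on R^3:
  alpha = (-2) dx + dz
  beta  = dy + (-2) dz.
alpha ∧ beta = (-2) dx ∧ dy + (4) dx ∧ dz + (-1) dy ∧ dz

Distribute the wedge, using dx_i ∧ dx_j = -dx_j ∧ dx_i and dx_i ∧ dx_i = 0. For each pair (i, j) with i < j, the coefficient of dx_i ∧ dx_j in alpha ∧ beta is (alpha_i * beta_j - alpha_j * beta_i). Collecting: alpha ∧ beta = (-2) dx ∧ dy + (4) dx ∧ dz + (-1) dy ∧ dz.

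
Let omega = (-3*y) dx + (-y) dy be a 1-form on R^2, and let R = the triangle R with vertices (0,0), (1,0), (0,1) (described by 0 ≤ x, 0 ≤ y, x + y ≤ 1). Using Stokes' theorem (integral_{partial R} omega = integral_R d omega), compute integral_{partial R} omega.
integral_(partial R) omega = 3/2

Stokes: integral_partial_R omega = integral_R d omega with d omega = (∂Q/∂x - ∂P/∂y) dx ∧ dy.
  ∂Q/∂x = 0
  ∂P/∂y = -3
  integrand = ∂Q/∂x - ∂P/∂y = 3.
Integrating over R: integral_0^1 integral_0^{1-x} (3) dy dx = 3/2.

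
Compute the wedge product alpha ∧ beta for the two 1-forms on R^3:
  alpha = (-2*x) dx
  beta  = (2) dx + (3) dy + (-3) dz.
alpha ∧ beta = (-6*x) dx ∧ dy + (6*x) dx ∧ dz

Distribute the wedge, using dx_i ∧ dx_j = -dx_j ∧ dx_i and dx_i ∧ dx_i = 0. For each pair (i, j) with i < j, the coefficient of dx_i ∧ dx_j in alpha ∧ beta is (alpha_i * beta_j - alpha_j * beta_i). Collecting: alpha ∧ beta = (-6*x) dx ∧ dy + (6*x) dx ∧ dz.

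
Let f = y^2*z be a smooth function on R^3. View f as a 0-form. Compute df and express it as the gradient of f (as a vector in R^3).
df = (0) dx + (2*y*z) dy + (y^2) dz; grad f = (0, 2*y*z, y^2)

For a 0-form f, d f = (∂f/∂x) dx + (∂f/∂y) dy + (∂f/∂z) dz. The components of the vector representation are exactly the entries of grad f in Cartesian coordinates:
  ∂f/∂x = 0
  ∂f/∂y = 2*y*z
  ∂f/∂z = y^2.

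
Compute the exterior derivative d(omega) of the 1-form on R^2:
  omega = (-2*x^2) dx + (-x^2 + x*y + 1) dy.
d(omega) = (-2*x + y) dx ∧ dy

For a 1-form omega = sum_i f_i dx_i, the exterior derivative is
  d(omega) = sum_{i < j} (∂f_j/∂x_i - ∂f_i/∂x_j) dx_i ∧ dx_j.
  coefficient of dx ∧ dy: ∂f_2/∂x - ∂f_1/∂y = ∂(-x^2 + x*y + 1)/∂x - ∂(-2*x^2)/∂y = -2*x + y
Assembling: d(omega) = (-2*x + y) dx ∧ dy.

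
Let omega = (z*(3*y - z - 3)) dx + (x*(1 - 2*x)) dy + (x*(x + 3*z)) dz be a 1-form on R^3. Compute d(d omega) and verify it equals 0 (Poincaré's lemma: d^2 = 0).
d(d omega) = 0

Step 1: d omega = sum_{i<j} (∂f_j/∂x_i - ∂f_i/∂x_j) dx_i ∧ dx_j:
  coeff of dx ∧ dy: -4*x - 3*z + 1
  coeff of dx ∧ dz: 2*x - 3*y + 5*z + 3
  coeff of dy ∧ dz: 0
Step 2: Apply d again to each 2-form coefficient. The only possible 3-form in R^3 is dx ∧ dy ∧ dz, with coefficient
  ∂(coeff of dy∧dz)/∂x - ∂(coeff of dx∧dz)/∂y + ∂(coeff of dx∧dy)/∂z
  = ∂/∂x (0) - ∂/∂y (2*x - 3*y + 5*z + 3) + ∂/∂z (-4*x - 3*z + 1).
Each of these terms simplifies to sums of mixed partials that cancel in pairs. The result is 0 (by equality of mixed partials for smooth functions — Schwarz / Clairaut).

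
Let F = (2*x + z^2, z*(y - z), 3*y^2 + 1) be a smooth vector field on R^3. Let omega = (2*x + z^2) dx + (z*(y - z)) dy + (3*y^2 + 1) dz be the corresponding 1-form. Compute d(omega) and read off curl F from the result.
d(omega) = (5*y + 2*z) dy ∧ dz + (2*z) dz ∧ dx + (0) dx ∧ dy; curl F = (5*y + 2*z, 2*z, 0)

d omega = sum_{i<j} (∂f_j/∂x_i - ∂f_i/∂x_j) dx_i ∧ dx_j. Under the identification (dy ∧ dz, dz ∧ dx, dx ∧ dy) ↔ (e_x, e_y, e_z), the coefficients are exactly the components of curl F. Compute:
  ∂R/∂y - ∂Q/∂z = (6*y) - (y - 2*z) = 5*y + 2*z
  ∂P/∂z - ∂R/∂x = (2*z) - (0) = 2*z
  ∂Q/∂x - ∂P/∂y = (0) - (0) = 0.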